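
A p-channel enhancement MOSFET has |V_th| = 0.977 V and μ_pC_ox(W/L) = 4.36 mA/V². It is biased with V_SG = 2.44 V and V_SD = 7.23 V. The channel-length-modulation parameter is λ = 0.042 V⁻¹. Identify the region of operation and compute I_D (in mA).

V_ov = V_SG − |V_th| = 2.44 − 0.977 = 1.46 V.
Since V_SD = 7.23 V ≥ V_ov = 1.46 V, the device is in saturation.
I_D = ½ k_p V_ov² (1 + λ V_SD) = 0.5 × 4.36 × 1.46² × (1 + 0.042 × 7.23) = 6.08 mA.

Saturation; I_D = 6.08 mA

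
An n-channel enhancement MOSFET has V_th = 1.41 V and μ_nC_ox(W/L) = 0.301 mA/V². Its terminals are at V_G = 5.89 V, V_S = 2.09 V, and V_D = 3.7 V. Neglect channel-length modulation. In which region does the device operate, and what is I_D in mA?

V_GS = V_G − V_S = 5.89 − 2.09 = 3.8 V; V_DS = V_D − V_S = 3.7 − 2.09 = 1.61 V.
V_ov = V_GS − V_th = 3.8 − 1.41 = 2.39 V.
Since V_DS = 1.61 V < V_ov = 2.39 V, the device is in the triode region.
I_D = k_n [V_ov · V_DS − ½ V_DS²] = 0.301 × [2.39 × 1.61 − 0.5 × 1.61²] = 0.768 mA.

Triode; I_D = 0.768 mA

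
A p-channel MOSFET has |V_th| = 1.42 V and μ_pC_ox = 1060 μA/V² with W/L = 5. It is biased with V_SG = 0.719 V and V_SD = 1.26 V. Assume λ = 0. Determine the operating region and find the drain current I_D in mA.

Cutoff; I_D = 0 mA

V_SG = 0.719 V < |V_th| = 1.42 V, so the transistor is in cutoff.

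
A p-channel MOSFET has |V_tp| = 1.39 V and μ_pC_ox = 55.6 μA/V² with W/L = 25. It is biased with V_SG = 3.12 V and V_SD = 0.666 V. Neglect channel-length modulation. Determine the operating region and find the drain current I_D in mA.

Triode; I_D = 1.29 mA

k_p = μ_pC_ox · (W/L) = 1.39 mA/V².
V_ov = V_SG − |V_tp| = 3.12 − 1.39 = 1.73 V.
Since V_SD = 0.666 V < V_ov = 1.73 V, the device is in the triode region.
I_D = k_p [V_ov · V_SD − ½ V_SD²] = 1.39 × [1.73 × 0.666 − 0.5 × 0.666²] = 1.29 mA.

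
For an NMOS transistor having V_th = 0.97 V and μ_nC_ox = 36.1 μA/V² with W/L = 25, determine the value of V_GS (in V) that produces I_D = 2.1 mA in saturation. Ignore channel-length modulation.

V_GS = 3.13 V

k_n = μ_nC_ox · (W/L) = 0.9025 mA/V².
In saturation I_D = ½ k_n (V_GS − V_th)², so V_GS − V_th = √(2 I_D / k_n) = √(2 × 2.1 / 0.9025) = 2.16 V.
V_GS = 0.97 + 2.16 = 3.13 V.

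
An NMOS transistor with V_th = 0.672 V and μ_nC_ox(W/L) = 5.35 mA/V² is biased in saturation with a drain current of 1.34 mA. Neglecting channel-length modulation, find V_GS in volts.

In saturation I_D = ½ k_n (V_GS − V_th)², so V_GS − V_th = √(2 I_D / k_n) = √(2 × 1.34 / 5.35) = 0.708 V.
V_GS = 0.672 + 0.708 = 1.38 V.

V_GS = 1.38 V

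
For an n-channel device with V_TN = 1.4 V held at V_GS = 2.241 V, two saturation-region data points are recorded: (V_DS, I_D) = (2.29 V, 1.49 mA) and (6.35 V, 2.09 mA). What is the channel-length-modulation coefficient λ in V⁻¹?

λ = 0.128 V⁻¹

With V_GS fixed, I_D ∝ (1 + λ V_DS) in saturation, so I_D2/I_D1 = (1 + λ V_DS2)/(1 + λ V_DS1).
2.09/1.49 = 1.403 = (1 + 6.35 λ)/(1 + 2.29 λ).
Solving: λ (I_D1 V_DS2 − I_D2 V_DS1) = I_D2 − I_D1, so λ = (2.09 − 1.49) / (1.49 × 6.35 − 2.09 × 2.29) = 0.6 / 4.68 = 0.128 V⁻¹.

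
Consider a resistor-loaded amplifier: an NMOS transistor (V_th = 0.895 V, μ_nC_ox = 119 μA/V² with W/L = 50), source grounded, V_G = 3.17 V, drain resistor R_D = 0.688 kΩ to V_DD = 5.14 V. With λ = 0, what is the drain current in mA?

I_D = 6.66 mA

V_GS = V_G = 3.17 V, so V_ov = 3.17 − 0.895 = 2.27 V.
k_n = μ_nC_ox · (W/L) = 5.95 mA/V².
Assume saturation: I_D = ½ k_n V_ov² = 0.5 × 5.95 × 2.27² = 15.4 mA, giving V_DS = V_DD − I_D R_D = 5.14 − 15.4 × 0.688 = -5.45 V.
But -5.45 V < V_ov = 2.27 V, so the device is actually in triode.
In triode I_D = k_n[V_ov V_DS − ½ V_DS²] and I_D = (V_DD − V_DS)/R_D. Equating: 2.05 V_DS² − 10.31 V_DS + 5.14 = 0, giving V_DS = 0.561 V (the root below V_ov).
I_D = (5.14 − 0.561) / 0.688 = 6.66 mA.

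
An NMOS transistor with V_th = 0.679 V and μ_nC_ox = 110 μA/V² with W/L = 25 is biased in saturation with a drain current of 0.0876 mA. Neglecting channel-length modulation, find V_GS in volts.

k_n = μ_nC_ox · (W/L) = 2.75 mA/V².
In saturation I_D = ½ k_n (V_GS − V_th)², so V_GS − V_th = √(2 I_D / k_n) = √(2 × 0.0876 / 2.75) = 0.252 V.
V_GS = 0.679 + 0.252 = 0.931 V.

V_GS = 0.931 V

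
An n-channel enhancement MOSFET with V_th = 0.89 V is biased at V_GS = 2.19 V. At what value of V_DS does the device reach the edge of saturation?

V_DS,sat = 1.30 V

The boundary between triode and saturation is V_DS = V_GS − V_th = V_ov.
V_ov = 2.19 − 0.89 = 1.3 V.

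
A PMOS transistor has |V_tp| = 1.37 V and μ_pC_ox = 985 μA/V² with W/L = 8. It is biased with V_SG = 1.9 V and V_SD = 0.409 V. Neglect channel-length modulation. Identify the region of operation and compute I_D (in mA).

Triode; I_D = 1.05 mA

k_p = μ_pC_ox · (W/L) = 7.88 mA/V².
V_ov = V_SG − |V_tp| = 1.9 − 1.37 = 0.53 V.
Since V_SD = 0.409 V < V_ov = 0.53 V, the device is in the triode region.
I_D = k_p [V_ov · V_SD − ½ V_SD²] = 7.88 × [0.53 × 0.409 − 0.5 × 0.409²] = 1.05 mA.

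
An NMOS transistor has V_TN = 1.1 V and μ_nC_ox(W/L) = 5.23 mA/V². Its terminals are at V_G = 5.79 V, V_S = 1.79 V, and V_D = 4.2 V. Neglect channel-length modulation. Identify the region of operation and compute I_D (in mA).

Triode; I_D = 21.4 mA

V_GS = V_G − V_S = 5.79 − 1.79 = 4 V; V_DS = V_D − V_S = 4.2 − 1.79 = 2.41 V.
V_ov = V_GS − V_TN = 4 − 1.1 = 2.9 V.
Since V_DS = 2.41 V < V_ov = 2.9 V, the device is in the triode region.
I_D = k_n [V_ov · V_DS − ½ V_DS²] = 5.23 × [2.9 × 2.41 − 0.5 × 2.41²] = 21.4 mA.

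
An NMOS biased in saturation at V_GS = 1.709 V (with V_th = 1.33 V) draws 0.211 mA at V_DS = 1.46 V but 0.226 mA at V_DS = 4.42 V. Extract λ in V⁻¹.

λ = 0.0249 V⁻¹

With V_GS fixed, I_D ∝ (1 + λ V_DS) in saturation, so I_D2/I_D1 = (1 + λ V_DS2)/(1 + λ V_DS1).
0.226/0.211 = 1.071 = (1 + 4.42 λ)/(1 + 1.46 λ).
Solving: λ (I_D1 V_DS2 − I_D2 V_DS1) = I_D2 − I_D1, so λ = (0.226 − 0.211) / (0.211 × 4.42 − 0.226 × 1.46) = 0.015 / 0.603 = 0.0249 V⁻¹.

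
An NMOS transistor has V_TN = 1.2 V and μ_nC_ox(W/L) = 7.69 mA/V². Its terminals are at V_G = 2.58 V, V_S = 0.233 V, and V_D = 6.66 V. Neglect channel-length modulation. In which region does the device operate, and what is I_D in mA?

Saturation; I_D = 5.06 mA

V_GS = V_G − V_S = 2.58 − 0.233 = 2.35 V; V_DS = V_D − V_S = 6.66 − 0.233 = 6.43 V.
V_ov = V_GS − V_TN = 2.35 − 1.2 = 1.15 V.
Since V_DS = 6.43 V ≥ V_ov = 1.15 V, the device is in saturation.
I_D = ½ k_n V_ov² = 0.5 × 7.69 × 1.15² = 5.06 mA.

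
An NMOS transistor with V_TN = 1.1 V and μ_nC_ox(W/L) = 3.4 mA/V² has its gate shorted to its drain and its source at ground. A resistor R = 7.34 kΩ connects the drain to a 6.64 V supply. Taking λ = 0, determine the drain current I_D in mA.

I_D = 0.669 mA

With gate tied to drain, V_GS = V_DS ≥ V_GS − V_TN, so the device is in saturation.
KCL at the drain: ½ k_n (V_GS − V_TN)² = (V_DD − V_GS)/R.
Let x = V_GS − 1.1. Then 12.5 x² + x − 5.54 = 0, giving x = 0.627 V (positive root), so V_GS = 1.73 V.
I_D = (V_DD − V_GS)/R = (6.64 − 1.73) / 7.34 = 0.669 mA.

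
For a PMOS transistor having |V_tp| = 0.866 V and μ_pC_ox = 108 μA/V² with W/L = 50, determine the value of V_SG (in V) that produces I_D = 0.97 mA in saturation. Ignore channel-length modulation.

V_SG = 1.47 V

k_p = μ_pC_ox · (W/L) = 5.4 mA/V².
In saturation I_D = ½ k_p (V_SG − |V_tp|)², so V_SG − |V_tp| = √(2 I_D / k_p) = √(2 × 0.97 / 5.4) = 0.599 V.
V_SG = 0.866 + 0.599 = 1.47 V.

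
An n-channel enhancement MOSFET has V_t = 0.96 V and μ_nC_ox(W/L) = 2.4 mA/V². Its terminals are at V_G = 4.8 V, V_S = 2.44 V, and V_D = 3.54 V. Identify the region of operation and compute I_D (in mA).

Triode; I_D = 2.24 mA

V_GS = V_G − V_S = 4.8 − 2.44 = 2.36 V; V_DS = V_D − V_S = 3.54 − 2.44 = 1.1 V.
V_ov = V_GS − V_t = 2.36 − 0.96 = 1.4 V.
Since V_DS = 1.1 V < V_ov = 1.4 V, the device is in the triode region.
I_D = k_n [V_ov · V_DS − ½ V_DS²] = 2.4 × [1.4 × 1.1 − 0.5 × 1.1²] = 2.24 mA.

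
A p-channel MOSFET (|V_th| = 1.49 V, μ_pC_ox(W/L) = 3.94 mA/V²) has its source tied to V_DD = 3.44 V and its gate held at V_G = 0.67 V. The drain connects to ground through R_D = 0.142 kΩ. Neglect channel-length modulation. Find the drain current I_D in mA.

V_SG = V_DD − V_G = 3.44 − 0.67 = 2.77 V, so V_ov = 2.77 − 1.49 = 1.28 V.
Assume saturation: I_D = ½ k_p V_ov² = 0.5 × 3.94 × 1.28² = 3.23 mA, giving V_SD = V_DD − I_D R_D = 3.44 − 3.23 × 0.142 = 2.98 V.
V_SD = 2.98 V ≥ V_ov = 1.28 V, confirming saturation.

I_D = 3.23 mA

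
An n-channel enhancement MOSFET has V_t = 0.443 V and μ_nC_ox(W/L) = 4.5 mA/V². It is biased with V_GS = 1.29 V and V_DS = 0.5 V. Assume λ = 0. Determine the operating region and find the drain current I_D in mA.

Triode; I_D = 1.34 mA

V_ov = V_GS − V_t = 1.29 − 0.443 = 0.847 V.
Since V_DS = 0.5 V < V_ov = 0.847 V, the device is in the triode region.
I_D = k_n [V_ov · V_DS − ½ V_DS²] = 4.5 × [0.847 × 0.5 − 0.5 × 0.5²] = 1.34 mA.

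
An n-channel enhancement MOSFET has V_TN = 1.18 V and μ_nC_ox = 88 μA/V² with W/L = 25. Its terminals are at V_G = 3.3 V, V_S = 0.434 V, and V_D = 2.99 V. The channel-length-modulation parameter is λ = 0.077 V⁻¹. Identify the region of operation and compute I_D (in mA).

Saturation; I_D = 3.74 mA

V_GS = V_G − V_S = 3.3 − 0.434 = 2.87 V; V_DS = V_D − V_S = 2.99 − 0.434 = 2.56 V.
k_n = μ_nC_ox · (W/L) = 2.2 mA/V².
V_ov = V_GS − V_TN = 2.87 − 1.18 = 1.69 V.
Since V_DS = 2.56 V ≥ V_ov = 1.69 V, the device is in saturation.
I_D = ½ k_n V_ov² (1 + λ V_DS) = 0.5 × 2.2 × 1.69² × (1 + 0.077 × 2.56) = 3.74 mA.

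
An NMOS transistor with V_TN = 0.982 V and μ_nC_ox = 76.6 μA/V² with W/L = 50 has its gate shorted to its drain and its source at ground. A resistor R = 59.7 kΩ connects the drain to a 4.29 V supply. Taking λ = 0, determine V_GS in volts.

With gate tied to drain, V_GS = V_DS ≥ V_GS − V_TN, so the device is in saturation.
k_n = μ_nC_ox · (W/L) = 3.83 mA/V².
KCL at the drain: ½ k_n (V_GS − V_TN)² = (V_DD − V_GS)/R.
Let x = V_GS − 0.982. Then 114 x² + x − 3.308 = 0, giving x = 0.166 V (positive root), so V_GS = 1.15 V.
I_D = (V_DD − V_GS)/R = (4.29 − 1.15) / 59.7 = 0.0526 mA.

V_GS = 1.15 V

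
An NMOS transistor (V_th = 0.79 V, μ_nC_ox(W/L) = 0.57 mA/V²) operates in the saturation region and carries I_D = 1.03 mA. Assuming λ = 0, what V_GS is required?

V_GS = 2.69 V

In saturation I_D = ½ k_n (V_GS − V_th)², so V_GS − V_th = √(2 I_D / k_n) = √(2 × 1.03 / 0.57) = 1.9 V.
V_GS = 0.79 + 1.9 = 2.69 V.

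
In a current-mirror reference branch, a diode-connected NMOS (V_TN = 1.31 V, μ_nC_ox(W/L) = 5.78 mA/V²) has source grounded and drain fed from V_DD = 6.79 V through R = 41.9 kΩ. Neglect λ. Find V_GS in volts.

V_GS = 1.52 V

With gate tied to drain, V_GS = V_DS ≥ V_GS − V_TN, so the device is in saturation.
KCL at the drain: ½ k_n (V_GS − V_TN)² = (V_DD − V_GS)/R.
Let x = V_GS − 1.31. Then 121 x² + x − 5.48 = 0, giving x = 0.209 V (positive root), so V_GS = 1.52 V.
I_D = (V_DD − V_GS)/R = (6.79 − 1.52) / 41.9 = 0.126 mA.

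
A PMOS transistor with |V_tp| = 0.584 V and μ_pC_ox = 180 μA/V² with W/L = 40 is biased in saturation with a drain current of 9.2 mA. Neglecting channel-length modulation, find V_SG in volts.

V_SG = 2.18 V

k_p = μ_pC_ox · (W/L) = 7.2 mA/V².
In saturation I_D = ½ k_p (V_SG − |V_tp|)², so V_SG − |V_tp| = √(2 I_D / k_p) = √(2 × 9.2 / 7.2) = 1.6 V.
V_SG = 0.584 + 1.6 = 2.18 V.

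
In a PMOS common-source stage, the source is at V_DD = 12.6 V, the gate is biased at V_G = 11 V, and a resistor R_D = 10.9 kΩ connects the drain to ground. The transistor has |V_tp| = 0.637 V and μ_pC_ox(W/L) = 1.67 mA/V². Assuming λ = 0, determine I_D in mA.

V_SG = V_DD − V_G = 12.6 − 11 = 1.6 V, so V_ov = 1.6 − 0.637 = 0.963 V.
Assume saturation: I_D = ½ k_p V_ov² = 0.5 × 1.67 × 0.963² = 0.774 mA, giving V_SD = V_DD − I_D R_D = 12.6 − 0.774 × 10.9 = 4.16 V.
V_SD = 4.16 V ≥ V_ov = 0.963 V, confirming saturation.

I_D = 0.774 mA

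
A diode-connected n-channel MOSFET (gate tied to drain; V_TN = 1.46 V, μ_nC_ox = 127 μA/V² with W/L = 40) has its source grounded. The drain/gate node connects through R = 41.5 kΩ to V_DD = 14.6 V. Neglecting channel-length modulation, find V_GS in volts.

With gate tied to drain, V_GS = V_DS ≥ V_GS − V_TN, so the device is in saturation.
k_n = μ_nC_ox · (W/L) = 5.08 mA/V².
KCL at the drain: ½ k_n (V_GS − V_TN)² = (V_DD − V_GS)/R.
Let x = V_GS − 1.46. Then 105 x² + x − 13.14 = 0, giving x = 0.348 V (positive root), so V_GS = 1.81 V.
I_D = (V_DD − V_GS)/R = (14.6 − 1.81) / 41.5 = 0.308 mA.

V_GS = 1.81 V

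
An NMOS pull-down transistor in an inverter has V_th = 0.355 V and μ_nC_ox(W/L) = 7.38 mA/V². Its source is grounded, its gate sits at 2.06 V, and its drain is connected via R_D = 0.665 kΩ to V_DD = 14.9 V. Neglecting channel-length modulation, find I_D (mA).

V_GS = V_G = 2.06 V, so V_ov = 2.06 − 0.355 = 1.71 V.
Assume saturation: I_D = ½ k_n V_ov² = 0.5 × 7.38 × 1.71² = 10.7 mA, giving V_DS = V_DD − I_D R_D = 14.9 − 10.7 × 0.665 = 7.77 V.
V_DS = 7.77 V ≥ V_ov = 1.71 V, confirming saturation.

I_D = 10.7 mA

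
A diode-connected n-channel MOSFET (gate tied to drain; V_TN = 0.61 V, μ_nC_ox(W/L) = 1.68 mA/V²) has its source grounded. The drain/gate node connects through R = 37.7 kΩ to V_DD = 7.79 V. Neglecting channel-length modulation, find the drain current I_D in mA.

With gate tied to drain, V_GS = V_DS ≥ V_GS − V_TN, so the device is in saturation.
KCL at the drain: ½ k_n (V_GS − V_TN)² = (V_DD − V_GS)/R.
Let x = V_GS − 0.61. Then 31.7 x² + x − 7.18 = 0, giving x = 0.461 V (positive root), so V_GS = 1.07 V.
I_D = (V_DD − V_GS)/R = (7.79 − 1.07) / 37.7 = 0.178 mA.

I_D = 0.178 mA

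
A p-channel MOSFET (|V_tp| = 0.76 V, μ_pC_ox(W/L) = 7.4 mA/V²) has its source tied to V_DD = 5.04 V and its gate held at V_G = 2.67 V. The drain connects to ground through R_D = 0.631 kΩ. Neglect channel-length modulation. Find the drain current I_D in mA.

I_D = 6.81 mA

V_SG = V_DD − V_G = 5.04 − 2.67 = 2.37 V, so V_ov = 2.37 − 0.76 = 1.61 V.
Assume saturation: I_D = ½ k_p V_ov² = 0.5 × 7.4 × 1.61² = 9.59 mA, giving V_SD = V_DD − I_D R_D = 5.04 − 9.59 × 0.631 = -1.01 V.
But -1.01 V < V_ov = 1.61 V, so the device is actually in triode.
In triode I_D = k_p[V_ov V_SD − ½ V_SD²] and I_D = (V_DD − V_SD)/R_D. Equating: 2.33 V_SD² − 8.518 V_SD + 5.04 = 0, giving V_SD = 0.743 V (the root below V_ov).
I_D = (5.04 − 0.743) / 0.631 = 6.81 mA.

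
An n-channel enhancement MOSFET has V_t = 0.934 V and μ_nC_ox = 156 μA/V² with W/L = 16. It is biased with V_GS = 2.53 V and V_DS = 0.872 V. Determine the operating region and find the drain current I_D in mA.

Triode; I_D = 2.52 mA

k_n = μ_nC_ox · (W/L) = 2.496 mA/V².
V_ov = V_GS − V_t = 2.53 − 0.934 = 1.6 V.
Since V_DS = 0.872 V < V_ov = 1.6 V, the device is in the triode region.
I_D = k_n [V_ov · V_DS − ½ V_DS²] = 2.496 × [1.6 × 0.872 − 0.5 × 0.872²] = 2.52 mA.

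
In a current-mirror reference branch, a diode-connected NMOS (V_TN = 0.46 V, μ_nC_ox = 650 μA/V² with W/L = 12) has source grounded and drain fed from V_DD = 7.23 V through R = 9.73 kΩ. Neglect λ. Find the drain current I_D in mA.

With gate tied to drain, V_GS = V_DS ≥ V_GS − V_TN, so the device is in saturation.
k_n = μ_nC_ox · (W/L) = 7.8 mA/V².
KCL at the drain: ½ k_n (V_GS − V_TN)² = (V_DD − V_GS)/R.
Let x = V_GS − 0.46. Then 37.9 x² + x − 6.77 = 0, giving x = 0.409 V (positive root), so V_GS = 0.869 V.
I_D = (V_DD − V_GS)/R = (7.23 − 0.869) / 9.73 = 0.654 mA.

I_D = 0.654 mA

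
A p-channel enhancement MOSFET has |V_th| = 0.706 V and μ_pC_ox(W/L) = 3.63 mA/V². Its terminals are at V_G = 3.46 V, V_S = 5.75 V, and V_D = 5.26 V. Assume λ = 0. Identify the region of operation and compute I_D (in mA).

V_SG = V_S − V_G = 5.75 − 3.46 = 2.29 V; V_SD = V_S − V_D = 5.75 − 5.26 = 0.49 V.
V_ov = V_SG − |V_th| = 2.29 − 0.706 = 1.58 V.
Since V_SD = 0.49 V < V_ov = 1.58 V, the device is in the triode region.
I_D = k_p [V_ov · V_SD − ½ V_SD²] = 3.63 × [1.58 × 0.49 − 0.5 × 0.49²] = 2.38 mA.

Triode; I_D = 2.38 mA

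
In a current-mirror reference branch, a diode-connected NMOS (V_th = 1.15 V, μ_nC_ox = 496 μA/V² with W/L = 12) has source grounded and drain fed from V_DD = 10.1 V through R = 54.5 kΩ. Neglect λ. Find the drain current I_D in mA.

With gate tied to drain, V_GS = V_DS ≥ V_GS − V_th, so the device is in saturation.
k_n = μ_nC_ox · (W/L) = 5.952 mA/V².
KCL at the drain: ½ k_n (V_GS − V_th)² = (V_DD − V_GS)/R.
Let x = V_GS − 1.15. Then 162 x² + x − 8.95 = 0, giving x = 0.232 V (positive root), so V_GS = 1.38 V.
I_D = (V_DD − V_GS)/R = (10.1 − 1.38) / 54.5 = 0.16 mA.

I_D = 0.160 mA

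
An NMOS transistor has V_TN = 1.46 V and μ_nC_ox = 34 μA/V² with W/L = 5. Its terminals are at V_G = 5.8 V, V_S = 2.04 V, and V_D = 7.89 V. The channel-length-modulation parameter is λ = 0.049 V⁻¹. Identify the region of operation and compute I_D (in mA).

V_GS = V_G − V_S = 5.8 − 2.04 = 3.76 V; V_DS = V_D − V_S = 7.89 − 2.04 = 5.85 V.
k_n = μ_nC_ox · (W/L) = 0.17 mA/V².
V_ov = V_GS − V_TN = 3.76 − 1.46 = 2.3 V.
Since V_DS = 5.85 V ≥ V_ov = 2.3 V, the device is in saturation.
I_D = ½ k_n V_ov² (1 + λ V_DS) = 0.5 × 0.17 × 2.3² × (1 + 0.049 × 5.85) = 0.579 mA.

Saturation; I_D = 0.579 mA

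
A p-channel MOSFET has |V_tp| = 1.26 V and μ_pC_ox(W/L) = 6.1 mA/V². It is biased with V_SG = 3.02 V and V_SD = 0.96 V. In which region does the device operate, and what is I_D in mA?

V_ov = V_SG − |V_tp| = 3.02 − 1.26 = 1.76 V.
Since V_SD = 0.96 V < V_ov = 1.76 V, the device is in the triode region.
I_D = k_p [V_ov · V_SD − ½ V_SD²] = 6.1 × [1.76 × 0.96 − 0.5 × 0.96²] = 7.5 mA.

Triode; I_D = 7.50 mA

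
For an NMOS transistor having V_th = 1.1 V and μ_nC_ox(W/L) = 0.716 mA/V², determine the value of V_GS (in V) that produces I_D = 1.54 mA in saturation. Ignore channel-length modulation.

In saturation I_D = ½ k_n (V_GS − V_th)², so V_GS − V_th = √(2 I_D / k_n) = √(2 × 1.54 / 0.716) = 2.07 V.
V_GS = 1.1 + 2.07 = 3.17 V.

V_GS = 3.17 V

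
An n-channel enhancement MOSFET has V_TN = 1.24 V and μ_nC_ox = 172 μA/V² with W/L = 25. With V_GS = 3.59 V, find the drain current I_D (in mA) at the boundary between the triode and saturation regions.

At the boundary V_DS = V_ov = V_GS − V_TN = 3.59 − 1.24 = 2.35 V.
k_n = μ_nC_ox · (W/L) = 4.3 mA/V².
I_D = ½ k_n V_ov² = 0.5 × 4.3 × 2.35² = 11.9 mA.

I_D = 11.9 mA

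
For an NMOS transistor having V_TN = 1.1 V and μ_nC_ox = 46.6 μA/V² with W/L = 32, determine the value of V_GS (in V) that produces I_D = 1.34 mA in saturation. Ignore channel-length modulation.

V_GS = 2.44 V

k_n = μ_nC_ox · (W/L) = 1.491 mA/V².
In saturation I_D = ½ k_n (V_GS − V_TN)², so V_GS − V_TN = √(2 I_D / k_n) = √(2 × 1.34 / 1.491) = 1.34 V.
V_GS = 1.1 + 1.34 = 2.44 V.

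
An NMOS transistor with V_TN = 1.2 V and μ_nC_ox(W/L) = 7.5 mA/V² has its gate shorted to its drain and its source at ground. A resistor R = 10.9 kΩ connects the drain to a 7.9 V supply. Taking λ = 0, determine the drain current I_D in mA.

With gate tied to drain, V_GS = V_DS ≥ V_GS − V_TN, so the device is in saturation.
KCL at the drain: ½ k_n (V_GS − V_TN)² = (V_DD − V_GS)/R.
Let x = V_GS − 1.2. Then 40.9 x² + x − 6.7 = 0, giving x = 0.393 V (positive root), so V_GS = 1.59 V.
I_D = (V_DD − V_GS)/R = (7.9 − 1.59) / 10.9 = 0.579 mA.

I_D = 0.579 mA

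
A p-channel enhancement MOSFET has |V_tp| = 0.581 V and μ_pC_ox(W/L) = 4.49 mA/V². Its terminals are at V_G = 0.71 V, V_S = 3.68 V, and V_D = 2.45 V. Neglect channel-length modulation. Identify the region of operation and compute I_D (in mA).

Triode; I_D = 9.80 mA

V_SG = V_S − V_G = 3.68 − 0.71 = 2.97 V; V_SD = V_S − V_D = 3.68 − 2.45 = 1.23 V.
V_ov = V_SG − |V_tp| = 2.97 − 0.581 = 2.39 V.
Since V_SD = 1.23 V < V_ov = 2.39 V, the device is in the triode region.
I_D = k_p [V_ov · V_SD − ½ V_SD²] = 4.49 × [2.39 × 1.23 − 0.5 × 1.23²] = 9.8 mA.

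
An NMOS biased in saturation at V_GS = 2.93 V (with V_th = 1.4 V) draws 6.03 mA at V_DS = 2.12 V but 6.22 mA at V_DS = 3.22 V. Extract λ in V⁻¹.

λ = 0.0305 V⁻¹

With V_GS fixed, I_D ∝ (1 + λ V_DS) in saturation, so I_D2/I_D1 = (1 + λ V_DS2)/(1 + λ V_DS1).
6.22/6.03 = 1.032 = (1 + 3.22 λ)/(1 + 2.12 λ).
Solving: λ (I_D1 V_DS2 − I_D2 V_DS1) = I_D2 − I_D1, so λ = (6.22 − 6.03) / (6.03 × 3.22 − 6.22 × 2.12) = 0.19 / 6.23 = 0.0305 V⁻¹.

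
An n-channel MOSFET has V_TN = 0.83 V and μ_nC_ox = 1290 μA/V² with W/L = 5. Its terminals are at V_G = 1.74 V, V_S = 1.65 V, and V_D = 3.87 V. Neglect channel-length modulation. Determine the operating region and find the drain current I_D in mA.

Cutoff; I_D = 0 mA

V_GS = V_G − V_S = 1.74 − 1.65 = 0.09 V; V_DS = V_D − V_S = 3.87 − 1.65 = 2.22 V.
V_GS = 0.09 V < V_TN = 0.83 V, so the transistor is in cutoff.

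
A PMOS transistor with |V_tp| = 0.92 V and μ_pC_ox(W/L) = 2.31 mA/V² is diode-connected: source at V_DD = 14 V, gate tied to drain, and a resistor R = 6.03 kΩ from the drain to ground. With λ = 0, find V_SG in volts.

With gate tied to drain, V_SG = V_SD ≥ V_SG − |V_tp|, so the device is in saturation.
KCL at the drain: ½ k_p (V_SG − |V_tp|)² = (V_DD − V_SG)/R.
Let x = V_SG − 0.92. Then 6.96 x² + x − 13.08 = 0, giving x = 1.3 V (positive root), so V_SG = 2.22 V.
I_D = (V_DD − V_SG)/R = (14 − 2.22) / 6.03 = 1.95 mA.

V_SG = 2.22 V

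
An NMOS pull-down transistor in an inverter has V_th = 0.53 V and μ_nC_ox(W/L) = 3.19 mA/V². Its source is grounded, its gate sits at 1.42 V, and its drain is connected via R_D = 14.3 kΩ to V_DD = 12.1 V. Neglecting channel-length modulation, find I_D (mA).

I_D = 0.821 mA

V_GS = V_G = 1.42 V, so V_ov = 1.42 − 0.53 = 0.89 V.
Assume saturation: I_D = ½ k_n V_ov² = 0.5 × 3.19 × 0.89² = 1.26 mA, giving V_DS = V_DD − I_D R_D = 12.1 − 1.26 × 14.3 = -5.97 V.
But -5.97 V < V_ov = 0.89 V, so the device is actually in triode.
In triode I_D = k_n[V_ov V_DS − ½ V_DS²] and I_D = (V_DD − V_DS)/R_D. Equating: 22.8 V_DS² − 41.6 V_DS + 12.1 = 0, giving V_DS = 0.363 V (the root below V_ov).
I_D = (12.1 − 0.363) / 14.3 = 0.821 mA.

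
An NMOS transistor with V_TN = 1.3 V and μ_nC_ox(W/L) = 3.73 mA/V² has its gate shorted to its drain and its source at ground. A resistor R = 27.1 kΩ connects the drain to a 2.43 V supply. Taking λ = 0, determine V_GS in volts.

With gate tied to drain, V_GS = V_DS ≥ V_GS − V_TN, so the device is in saturation.
KCL at the drain: ½ k_n (V_GS − V_TN)² = (V_DD − V_GS)/R.
Let x = V_GS − 1.3. Then 50.5 x² + x − 1.13 = 0, giving x = 0.14 V (positive root), so V_GS = 1.44 V.
I_D = (V_DD − V_GS)/R = (2.43 − 1.44) / 27.1 = 0.0365 mA.

V_GS = 1.44 V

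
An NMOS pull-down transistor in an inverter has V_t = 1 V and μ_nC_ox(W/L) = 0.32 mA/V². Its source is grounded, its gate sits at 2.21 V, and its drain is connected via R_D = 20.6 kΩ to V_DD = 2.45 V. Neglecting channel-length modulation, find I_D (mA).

I_D = 0.104 mA

V_GS = V_G = 2.21 V, so V_ov = 2.21 − 1 = 1.21 V.
Assume saturation: I_D = ½ k_n V_ov² = 0.5 × 0.32 × 1.21² = 0.234 mA, giving V_DS = V_DD − I_D R_D = 2.45 − 0.234 × 20.6 = -2.38 V.
But -2.38 V < V_ov = 1.21 V, so the device is actually in triode.
In triode I_D = k_n[V_ov V_DS − ½ V_DS²] and I_D = (V_DD − V_DS)/R_D. Equating: 3.3 V_DS² − 8.976 V_DS + 2.45 = 0, giving V_DS = 0.308 V (the root below V_ov).
I_D = (2.45 − 0.308) / 20.6 = 0.104 mA.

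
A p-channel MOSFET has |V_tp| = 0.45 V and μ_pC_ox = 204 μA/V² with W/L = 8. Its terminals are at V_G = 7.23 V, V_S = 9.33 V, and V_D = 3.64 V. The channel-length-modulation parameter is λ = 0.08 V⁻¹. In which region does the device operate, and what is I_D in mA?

Saturation; I_D = 3.23 mA

V_SG = V_S − V_G = 9.33 − 7.23 = 2.1 V; V_SD = V_S − V_D = 9.33 − 3.64 = 5.69 V.
k_p = μ_pC_ox · (W/L) = 1.632 mA/V².
V_ov = V_SG − |V_tp| = 2.1 − 0.45 = 1.65 V.
Since V_SD = 5.69 V ≥ V_ov = 1.65 V, the device is in saturation.
I_D = ½ k_p V_ov² (1 + λ V_SD) = 0.5 × 1.632 × 1.65² × (1 + 0.08 × 5.69) = 3.23 mA.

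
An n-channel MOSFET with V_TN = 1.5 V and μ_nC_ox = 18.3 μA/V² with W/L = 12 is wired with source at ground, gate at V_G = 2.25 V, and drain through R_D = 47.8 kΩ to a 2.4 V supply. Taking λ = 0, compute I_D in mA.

V_GS = V_G = 2.25 V, so V_ov = 2.25 − 1.5 = 0.75 V.
k_n = μ_nC_ox · (W/L) = 0.2196 mA/V².
Assume saturation: I_D = ½ k_n V_ov² = 0.5 × 0.2196 × 0.75² = 0.0618 mA, giving V_DS = V_DD − I_D R_D = 2.4 − 0.0618 × 47.8 = -0.552 V.
But -0.552 V < V_ov = 0.75 V, so the device is actually in triode.
In triode I_D = k_n[V_ov V_DS − ½ V_DS²] and I_D = (V_DD − V_DS)/R_D. Equating: 5.25 V_DS² − 8.873 V_DS + 2.4 = 0, giving V_DS = 0.338 V (the root below V_ov).
I_D = (2.4 − 0.338) / 47.8 = 0.0431 mA.

I_D = 0.0431 mA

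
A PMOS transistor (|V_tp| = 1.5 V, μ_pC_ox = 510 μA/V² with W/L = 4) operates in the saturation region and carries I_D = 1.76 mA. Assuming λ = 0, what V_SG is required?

k_p = μ_pC_ox · (W/L) = 2.04 mA/V².
In saturation I_D = ½ k_p (V_SG − |V_tp|)², so V_SG − |V_tp| = √(2 I_D / k_p) = √(2 × 1.76 / 2.04) = 1.31 V.
V_SG = 1.5 + 1.31 = 2.81 V.

V_SG = 2.81 V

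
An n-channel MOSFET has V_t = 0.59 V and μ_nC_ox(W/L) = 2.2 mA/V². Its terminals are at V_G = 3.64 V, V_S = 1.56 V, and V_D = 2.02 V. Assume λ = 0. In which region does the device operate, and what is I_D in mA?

V_GS = V_G − V_S = 3.64 − 1.56 = 2.08 V; V_DS = V_D − V_S = 2.02 − 1.56 = 0.46 V.
V_ov = V_GS − V_t = 2.08 − 0.59 = 1.49 V.
Since V_DS = 0.46 V < V_ov = 1.49 V, the device is in the triode region.
I_D = k_n [V_ov · V_DS − ½ V_DS²] = 2.2 × [1.49 × 0.46 − 0.5 × 0.46²] = 1.28 mA.

Triode; I_D = 1.28 mA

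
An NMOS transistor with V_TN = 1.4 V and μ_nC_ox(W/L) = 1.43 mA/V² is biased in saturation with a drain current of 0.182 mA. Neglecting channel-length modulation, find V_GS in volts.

V_GS = 1.90 V

In saturation I_D = ½ k_n (V_GS − V_TN)², so V_GS − V_TN = √(2 I_D / k_n) = √(2 × 0.182 / 1.43) = 0.505 V.
V_GS = 1.4 + 0.505 = 1.9 V.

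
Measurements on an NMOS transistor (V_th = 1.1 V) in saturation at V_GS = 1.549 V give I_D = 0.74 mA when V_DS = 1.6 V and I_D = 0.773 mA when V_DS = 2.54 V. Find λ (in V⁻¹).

λ = 0.0513 V⁻¹

With V_GS fixed, I_D ∝ (1 + λ V_DS) in saturation, so I_D2/I_D1 = (1 + λ V_DS2)/(1 + λ V_DS1).
0.773/0.74 = 1.045 = (1 + 2.54 λ)/(1 + 1.6 λ).
Solving: λ (I_D1 V_DS2 − I_D2 V_DS1) = I_D2 − I_D1, so λ = (0.773 − 0.74) / (0.74 × 2.54 − 0.773 × 1.6) = 0.033 / 0.643 = 0.0513 V⁻¹.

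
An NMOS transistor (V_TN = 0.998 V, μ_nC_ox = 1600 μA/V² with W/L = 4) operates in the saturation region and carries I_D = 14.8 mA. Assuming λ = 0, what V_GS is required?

V_GS = 3.15 V

k_n = μ_nC_ox · (W/L) = 6.4 mA/V².
In saturation I_D = ½ k_n (V_GS − V_TN)², so V_GS − V_TN = √(2 I_D / k_n) = √(2 × 14.8 / 6.4) = 2.15 V.
V_GS = 0.998 + 2.15 = 3.15 V.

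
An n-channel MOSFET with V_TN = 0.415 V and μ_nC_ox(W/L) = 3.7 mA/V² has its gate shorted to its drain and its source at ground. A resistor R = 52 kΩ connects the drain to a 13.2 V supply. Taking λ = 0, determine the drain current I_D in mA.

I_D = 0.239 mA

With gate tied to drain, V_GS = V_DS ≥ V_GS − V_TN, so the device is in saturation.
KCL at the drain: ½ k_n (V_GS − V_TN)² = (V_DD − V_GS)/R.
Let x = V_GS − 0.415. Then 96.2 x² + x − 12.79 = 0, giving x = 0.359 V (positive root), so V_GS = 0.774 V.
I_D = (V_DD − V_GS)/R = (13.2 − 0.774) / 52 = 0.239 mA.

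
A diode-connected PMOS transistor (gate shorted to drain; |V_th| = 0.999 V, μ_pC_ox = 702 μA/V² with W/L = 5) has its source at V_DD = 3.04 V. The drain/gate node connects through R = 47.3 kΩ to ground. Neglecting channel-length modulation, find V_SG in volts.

V_SG = 1.15 V

With gate tied to drain, V_SG = V_SD ≥ V_SG − |V_th|, so the device is in saturation.
k_p = μ_pC_ox · (W/L) = 3.51 mA/V².
KCL at the drain: ½ k_p (V_SG − |V_th|)² = (V_DD − V_SG)/R.
Let x = V_SG − 0.999. Then 83 x² + x − 2.041 = 0, giving x = 0.151 V (positive root), so V_SG = 1.15 V.
I_D = (V_DD − V_SG)/R = (3.04 − 1.15) / 47.3 = 0.04 mA.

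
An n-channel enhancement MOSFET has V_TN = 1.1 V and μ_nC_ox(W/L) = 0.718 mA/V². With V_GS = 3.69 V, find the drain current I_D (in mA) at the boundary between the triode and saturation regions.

At the boundary V_DS = V_ov = V_GS − V_TN = 3.69 − 1.1 = 2.59 V.
I_D = ½ k_n V_ov² = 0.5 × 0.718 × 2.59² = 2.41 mA.

I_D = 2.41 mA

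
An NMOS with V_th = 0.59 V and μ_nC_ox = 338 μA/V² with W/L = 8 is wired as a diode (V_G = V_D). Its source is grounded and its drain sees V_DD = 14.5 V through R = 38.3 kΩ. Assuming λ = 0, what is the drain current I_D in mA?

I_D = 0.350 mA

With gate tied to drain, V_GS = V_DS ≥ V_GS − V_th, so the device is in saturation.
k_n = μ_nC_ox · (W/L) = 2.704 mA/V².
KCL at the drain: ½ k_n (V_GS − V_th)² = (V_DD − V_GS)/R.
Let x = V_GS − 0.59. Then 51.8 x² + x − 13.91 = 0, giving x = 0.509 V (positive root), so V_GS = 1.1 V.
I_D = (V_DD − V_GS)/R = (14.5 − 1.1) / 38.3 = 0.35 mA.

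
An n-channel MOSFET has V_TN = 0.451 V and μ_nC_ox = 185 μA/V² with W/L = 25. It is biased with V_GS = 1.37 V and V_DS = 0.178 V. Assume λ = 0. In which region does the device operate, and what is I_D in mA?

Triode; I_D = 0.683 mA

k_n = μ_nC_ox · (W/L) = 4.625 mA/V².
V_ov = V_GS − V_TN = 1.37 − 0.451 = 0.919 V.
Since V_DS = 0.178 V < V_ov = 0.919 V, the device is in the triode region.
I_D = k_n [V_ov · V_DS − ½ V_DS²] = 4.625 × [0.919 × 0.178 − 0.5 × 0.178²] = 0.683 mA.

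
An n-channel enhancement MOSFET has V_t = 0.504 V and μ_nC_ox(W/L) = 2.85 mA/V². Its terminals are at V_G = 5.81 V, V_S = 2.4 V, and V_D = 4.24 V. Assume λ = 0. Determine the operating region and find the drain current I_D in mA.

V_GS = V_G − V_S = 5.81 − 2.4 = 3.41 V; V_DS = V_D − V_S = 4.24 − 2.4 = 1.84 V.
V_ov = V_GS − V_t = 3.41 − 0.504 = 2.91 V.
Since V_DS = 1.84 V < V_ov = 2.91 V, the device is in the triode region.
I_D = k_n [V_ov · V_DS − ½ V_DS²] = 2.85 × [2.91 × 1.84 − 0.5 × 1.84²] = 10.4 mA.

Triode; I_D = 10.4 mA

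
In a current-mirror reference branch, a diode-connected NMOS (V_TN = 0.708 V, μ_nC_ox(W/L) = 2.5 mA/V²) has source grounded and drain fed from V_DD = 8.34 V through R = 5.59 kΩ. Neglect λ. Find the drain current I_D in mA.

I_D = 1.19 mA

With gate tied to drain, V_GS = V_DS ≥ V_GS − V_TN, so the device is in saturation.
KCL at the drain: ½ k_n (V_GS − V_TN)² = (V_DD − V_GS)/R.
Let x = V_GS − 0.708. Then 6.99 x² + x − 7.632 = 0, giving x = 0.976 V (positive root), so V_GS = 1.68 V.
I_D = (V_DD − V_GS)/R = (8.34 − 1.68) / 5.59 = 1.19 mA.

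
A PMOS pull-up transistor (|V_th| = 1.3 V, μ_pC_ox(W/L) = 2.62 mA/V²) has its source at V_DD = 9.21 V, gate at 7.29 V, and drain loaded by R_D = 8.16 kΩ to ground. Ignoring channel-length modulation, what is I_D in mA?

V_SG = V_DD − V_G = 9.21 − 7.29 = 1.92 V, so V_ov = 1.92 − 1.3 = 0.62 V.
Assume saturation: I_D = ½ k_p V_ov² = 0.5 × 2.62 × 0.62² = 0.504 mA, giving V_SD = V_DD − I_D R_D = 9.21 − 0.504 × 8.16 = 5.1 V.
V_SD = 5.1 V ≥ V_ov = 0.62 V, confirming saturation.

I_D = 0.504 mA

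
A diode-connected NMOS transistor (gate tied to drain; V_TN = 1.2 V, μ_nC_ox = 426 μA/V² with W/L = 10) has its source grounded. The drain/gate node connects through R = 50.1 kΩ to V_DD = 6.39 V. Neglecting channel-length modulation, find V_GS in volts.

With gate tied to drain, V_GS = V_DS ≥ V_GS − V_TN, so the device is in saturation.
k_n = μ_nC_ox · (W/L) = 4.26 mA/V².
KCL at the drain: ½ k_n (V_GS − V_TN)² = (V_DD − V_GS)/R.
Let x = V_GS − 1.2. Then 107 x² + x − 5.19 = 0, giving x = 0.216 V (positive root), so V_GS = 1.42 V.
I_D = (V_DD − V_GS)/R = (6.39 − 1.42) / 50.1 = 0.0993 mA.

V_GS = 1.42 V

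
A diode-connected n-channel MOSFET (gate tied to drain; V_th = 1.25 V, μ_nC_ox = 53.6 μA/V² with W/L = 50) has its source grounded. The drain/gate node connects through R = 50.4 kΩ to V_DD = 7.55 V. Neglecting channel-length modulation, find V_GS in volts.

V_GS = 1.55 V

With gate tied to drain, V_GS = V_DS ≥ V_GS − V_th, so the device is in saturation.
k_n = μ_nC_ox · (W/L) = 2.68 mA/V².
KCL at the drain: ½ k_n (V_GS − V_th)² = (V_DD − V_GS)/R.
Let x = V_GS − 1.25. Then 67.5 x² + x − 6.3 = 0, giving x = 0.298 V (positive root), so V_GS = 1.55 V.
I_D = (V_DD − V_GS)/R = (7.55 − 1.55) / 50.4 = 0.119 mA.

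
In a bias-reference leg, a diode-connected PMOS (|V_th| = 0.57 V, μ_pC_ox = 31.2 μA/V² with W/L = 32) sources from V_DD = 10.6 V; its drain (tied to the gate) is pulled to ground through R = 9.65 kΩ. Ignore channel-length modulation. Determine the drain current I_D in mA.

I_D = 0.900 mA

With gate tied to drain, V_SG = V_SD ≥ V_SG − |V_th|, so the device is in saturation.
k_p = μ_pC_ox · (W/L) = 0.9984 mA/V².
KCL at the drain: ½ k_p (V_SG − |V_th|)² = (V_DD − V_SG)/R.
Let x = V_SG − 0.57. Then 4.82 x² + x − 10.03 = 0, giving x = 1.34 V (positive root), so V_SG = 1.91 V.
I_D = (V_DD − V_SG)/R = (10.6 − 1.91) / 9.65 = 0.9 mA.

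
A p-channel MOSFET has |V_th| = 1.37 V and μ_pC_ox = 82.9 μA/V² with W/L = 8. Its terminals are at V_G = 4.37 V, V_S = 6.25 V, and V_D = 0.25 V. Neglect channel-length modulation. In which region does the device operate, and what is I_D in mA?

Saturation; I_D = 0.0862 mA

V_SG = V_S − V_G = 6.25 − 4.37 = 1.88 V; V_SD = V_S − V_D = 6.25 − 0.25 = 6 V.
k_p = μ_pC_ox · (W/L) = 0.6632 mA/V².
V_ov = V_SG − |V_th| = 1.88 − 1.37 = 0.51 V.
Since V_SD = 6 V ≥ V_ov = 0.51 V, the device is in saturation.
I_D = ½ k_p V_ov² = 0.5 × 0.6632 × 0.51² = 0.0862 mA.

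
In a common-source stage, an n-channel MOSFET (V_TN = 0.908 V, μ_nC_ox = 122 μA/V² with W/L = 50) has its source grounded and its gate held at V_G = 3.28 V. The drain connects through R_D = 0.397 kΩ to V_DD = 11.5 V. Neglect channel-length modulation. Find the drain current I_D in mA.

I_D = 17.2 mA

V_GS = V_G = 3.28 V, so V_ov = 3.28 − 0.908 = 2.37 V.
k_n = μ_nC_ox · (W/L) = 6.1 mA/V².
Assume saturation: I_D = ½ k_n V_ov² = 0.5 × 6.1 × 2.37² = 17.2 mA, giving V_DS = V_DD − I_D R_D = 11.5 − 17.2 × 0.397 = 4.69 V.
V_DS = 4.69 V ≥ V_ov = 2.37 V, confirming saturation.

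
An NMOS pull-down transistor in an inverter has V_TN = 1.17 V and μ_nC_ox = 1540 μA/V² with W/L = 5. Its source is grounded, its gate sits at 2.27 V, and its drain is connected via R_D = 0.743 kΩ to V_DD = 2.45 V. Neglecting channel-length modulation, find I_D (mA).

V_GS = V_G = 2.27 V, so V_ov = 2.27 − 1.17 = 1.1 V.
k_n = μ_nC_ox · (W/L) = 7.7 mA/V².
Assume saturation: I_D = ½ k_n V_ov² = 0.5 × 7.7 × 1.1² = 4.66 mA, giving V_DS = V_DD − I_D R_D = 2.45 − 4.66 × 0.743 = -1.01 V.
But -1.01 V < V_ov = 1.1 V, so the device is actually in triode.
In triode I_D = k_n[V_ov V_DS − ½ V_DS²] and I_D = (V_DD − V_DS)/R_D. Equating: 2.86 V_DS² − 7.293 V_DS + 2.45 = 0, giving V_DS = 0.398 V (the root below V_ov).
I_D = (2.45 − 0.398) / 0.743 = 2.76 mA.

I_D = 2.76 mA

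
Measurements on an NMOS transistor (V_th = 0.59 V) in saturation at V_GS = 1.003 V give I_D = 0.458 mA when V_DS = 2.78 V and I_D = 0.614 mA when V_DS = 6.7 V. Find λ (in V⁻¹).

λ = 0.115 V⁻¹

With V_GS fixed, I_D ∝ (1 + λ V_DS) in saturation, so I_D2/I_D1 = (1 + λ V_DS2)/(1 + λ V_DS1).
0.614/0.458 = 1.341 = (1 + 6.7 λ)/(1 + 2.78 λ).
Solving: λ (I_D1 V_DS2 − I_D2 V_DS1) = I_D2 − I_D1, so λ = (0.614 − 0.458) / (0.458 × 6.7 − 0.614 × 2.78) = 0.156 / 1.36 = 0.115 V⁻¹.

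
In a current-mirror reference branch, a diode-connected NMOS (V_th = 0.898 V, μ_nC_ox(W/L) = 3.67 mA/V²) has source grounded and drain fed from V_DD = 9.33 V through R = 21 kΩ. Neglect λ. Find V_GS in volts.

V_GS = 1.35 V

With gate tied to drain, V_GS = V_DS ≥ V_GS − V_th, so the device is in saturation.
KCL at the drain: ½ k_n (V_GS − V_th)² = (V_DD − V_GS)/R.
Let x = V_GS − 0.898. Then 38.5 x² + x − 8.432 = 0, giving x = 0.455 V (positive root), so V_GS = 1.35 V.
I_D = (V_DD − V_GS)/R = (9.33 − 1.35) / 21 = 0.38 mA.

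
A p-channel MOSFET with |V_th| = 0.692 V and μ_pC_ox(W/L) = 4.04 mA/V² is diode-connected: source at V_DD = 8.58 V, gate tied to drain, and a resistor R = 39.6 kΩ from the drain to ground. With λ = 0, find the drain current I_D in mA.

With gate tied to drain, V_SG = V_SD ≥ V_SG − |V_th|, so the device is in saturation.
KCL at the drain: ½ k_p (V_SG − |V_th|)² = (V_DD − V_SG)/R.
Let x = V_SG − 0.692. Then 80 x² + x − 7.888 = 0, giving x = 0.308 V (positive root), so V_SG = 1 V.
I_D = (V_DD − V_SG)/R = (8.58 − 1) / 39.6 = 0.191 mA.

I_D = 0.191 mA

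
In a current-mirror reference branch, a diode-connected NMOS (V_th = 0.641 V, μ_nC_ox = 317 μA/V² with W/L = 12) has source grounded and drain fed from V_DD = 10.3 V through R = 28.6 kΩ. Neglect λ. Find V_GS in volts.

With gate tied to drain, V_GS = V_DS ≥ V_GS − V_th, so the device is in saturation.
k_n = μ_nC_ox · (W/L) = 3.804 mA/V².
KCL at the drain: ½ k_n (V_GS − V_th)² = (V_DD − V_GS)/R.
Let x = V_GS − 0.641. Then 54.4 x² + x − 9.659 = 0, giving x = 0.412 V (positive root), so V_GS = 1.05 V.
I_D = (V_DD − V_GS)/R = (10.3 − 1.05) / 28.6 = 0.323 mA.

V_GS = 1.05 V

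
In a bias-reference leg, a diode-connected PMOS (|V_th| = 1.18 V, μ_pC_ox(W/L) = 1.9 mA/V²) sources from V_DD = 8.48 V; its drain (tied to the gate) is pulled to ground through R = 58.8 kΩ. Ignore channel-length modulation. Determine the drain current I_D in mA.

With gate tied to drain, V_SG = V_SD ≥ V_SG − |V_th|, so the device is in saturation.
KCL at the drain: ½ k_p (V_SG − |V_th|)² = (V_DD − V_SG)/R.
Let x = V_SG − 1.18. Then 55.9 x² + x − 7.3 = 0, giving x = 0.353 V (positive root), so V_SG = 1.53 V.
I_D = (V_DD − V_SG)/R = (8.48 − 1.53) / 58.8 = 0.118 mA.

I_D = 0.118 mA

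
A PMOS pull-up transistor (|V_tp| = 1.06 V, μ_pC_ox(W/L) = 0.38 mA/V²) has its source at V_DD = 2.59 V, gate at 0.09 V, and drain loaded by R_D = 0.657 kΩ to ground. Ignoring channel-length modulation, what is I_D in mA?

V_SG = V_DD − V_G = 2.59 − 0.09 = 2.5 V, so V_ov = 2.5 − 1.06 = 1.44 V.
Assume saturation: I_D = ½ k_p V_ov² = 0.5 × 0.38 × 1.44² = 0.394 mA, giving V_SD = V_DD − I_D R_D = 2.59 − 0.394 × 0.657 = 2.33 V.
V_SD = 2.33 V ≥ V_ov = 1.44 V, confirming saturation.

I_D = 0.394 mA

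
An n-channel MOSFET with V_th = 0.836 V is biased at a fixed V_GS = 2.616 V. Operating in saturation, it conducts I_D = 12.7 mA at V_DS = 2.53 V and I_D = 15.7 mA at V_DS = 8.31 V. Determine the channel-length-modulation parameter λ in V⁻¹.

λ = 0.0456 V⁻¹

With V_GS fixed, I_D ∝ (1 + λ V_DS) in saturation, so I_D2/I_D1 = (1 + λ V_DS2)/(1 + λ V_DS1).
15.7/12.7 = 1.236 = (1 + 8.31 λ)/(1 + 2.53 λ).
Solving: λ (I_D1 V_DS2 − I_D2 V_DS1) = I_D2 − I_D1, so λ = (15.7 − 12.7) / (12.7 × 8.31 − 15.7 × 2.53) = 3 / 65.8 = 0.0456 V⁻¹.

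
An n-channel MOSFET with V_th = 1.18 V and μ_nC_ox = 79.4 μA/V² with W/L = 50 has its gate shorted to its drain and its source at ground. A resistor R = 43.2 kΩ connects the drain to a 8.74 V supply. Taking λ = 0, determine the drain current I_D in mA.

With gate tied to drain, V_GS = V_DS ≥ V_GS − V_th, so the device is in saturation.
k_n = μ_nC_ox · (W/L) = 3.97 mA/V².
KCL at the drain: ½ k_n (V_GS − V_th)² = (V_DD − V_GS)/R.
Let x = V_GS − 1.18. Then 85.8 x² + x − 7.56 = 0, giving x = 0.291 V (positive root), so V_GS = 1.47 V.
I_D = (V_DD − V_GS)/R = (8.74 − 1.47) / 43.2 = 0.168 mA.

I_D = 0.168 mA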